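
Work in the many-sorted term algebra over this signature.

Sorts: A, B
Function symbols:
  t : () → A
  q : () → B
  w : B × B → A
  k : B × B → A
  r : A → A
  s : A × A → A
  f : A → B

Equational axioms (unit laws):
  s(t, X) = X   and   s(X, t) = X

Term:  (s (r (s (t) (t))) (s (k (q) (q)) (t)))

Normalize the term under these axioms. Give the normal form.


1. (s (r (s (t) (t))) (s (k (q) (q)) (t)))  →  (s (r (t)) (s (k (q) (q)) (t)))
2. (s (r (t)) (s (k (q) (q)) (t)))  →  (s (r (t)) (k (q) (q)))

normal form = (s (r (t)) (k (q) (q)))


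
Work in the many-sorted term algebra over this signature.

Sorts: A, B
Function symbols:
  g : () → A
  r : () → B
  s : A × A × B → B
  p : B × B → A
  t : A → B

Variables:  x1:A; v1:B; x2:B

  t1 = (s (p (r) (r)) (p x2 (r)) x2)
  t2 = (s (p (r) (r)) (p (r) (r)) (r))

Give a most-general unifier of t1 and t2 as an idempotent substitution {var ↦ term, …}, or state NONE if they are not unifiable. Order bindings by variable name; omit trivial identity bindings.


{x2 ↦ (r)}


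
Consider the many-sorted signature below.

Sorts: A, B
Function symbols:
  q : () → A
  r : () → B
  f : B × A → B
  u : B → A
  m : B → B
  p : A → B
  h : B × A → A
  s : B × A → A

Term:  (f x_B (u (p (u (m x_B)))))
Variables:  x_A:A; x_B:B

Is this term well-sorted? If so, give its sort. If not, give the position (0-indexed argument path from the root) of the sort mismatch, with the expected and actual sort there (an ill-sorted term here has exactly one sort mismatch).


  x_B : B
          x_B : B
        (m x_B) : B
      (u (m x_B)) : A
    (p (u (m x_B))) : B
  (u (p (u (m x_B)))) : A
(f x_B (u (p (u (m x_B))))) : B

well-sorted; sort = B


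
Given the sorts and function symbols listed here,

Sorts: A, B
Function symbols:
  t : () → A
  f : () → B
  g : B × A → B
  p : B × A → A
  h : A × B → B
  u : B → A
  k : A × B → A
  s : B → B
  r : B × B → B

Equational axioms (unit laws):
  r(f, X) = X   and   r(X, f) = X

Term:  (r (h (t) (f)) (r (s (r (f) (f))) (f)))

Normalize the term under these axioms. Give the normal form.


1. (r (h (t) (f)) (r (s (r (f) (f))) (f)))  →  (r (h (t) (f)) (s (r (f) (f))))
2. (r (h (t) (f)) (s (r (f) (f))))  →  (r (h (t) (f)) (s (f)))

normal form = (r (h (t) (f)) (s (f)))


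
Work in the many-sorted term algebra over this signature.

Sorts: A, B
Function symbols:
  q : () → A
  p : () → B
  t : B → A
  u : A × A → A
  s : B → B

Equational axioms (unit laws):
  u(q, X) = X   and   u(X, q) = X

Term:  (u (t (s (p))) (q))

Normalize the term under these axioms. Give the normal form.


1. (u (t (s (p))) (q))  →  (t (s (p)))

normal form = (t (s (p)))


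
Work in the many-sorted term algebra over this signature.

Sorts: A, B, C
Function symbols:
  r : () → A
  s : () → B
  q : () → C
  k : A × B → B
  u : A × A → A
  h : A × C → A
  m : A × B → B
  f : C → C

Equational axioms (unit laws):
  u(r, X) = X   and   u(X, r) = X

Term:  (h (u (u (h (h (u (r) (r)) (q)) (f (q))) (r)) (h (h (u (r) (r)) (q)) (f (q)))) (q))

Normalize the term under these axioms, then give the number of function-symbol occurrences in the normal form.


size = 15

1. (h (u (u (h (h (u (r) (r)) (q)) (f (q))) (r)) (h (h (u (r) (r)) (q)) (f (q)))) (q))  →  (h (u (h (h (u (r) (r)) (q)) (f (q))) (h (h (u (r) (r)) (q)) (f (q)))) (q))
2. (h (u (h (h (u (r) (r)) (q)) (f (q))) (h (h (u (r) (r)) (q)) (f (q)))) (q))  →  (h (u (h (h (r) (q)) (f (q))) (h (h (u (r) (r)) (q)) (f (q)))) (q))
3. (h (u (h (h (r) (q)) (f (q))) (h (h (u (r) (r)) (q)) (f (q)))) (q))  →  (h (u (h (h (r) (q)) (f (q))) (h (h (r) (q)) (f (q)))) (q))
normal form: (h (u (h (h (r) (q)) (f (q))) (h (h (r) (q)) (f (q)))) (q))


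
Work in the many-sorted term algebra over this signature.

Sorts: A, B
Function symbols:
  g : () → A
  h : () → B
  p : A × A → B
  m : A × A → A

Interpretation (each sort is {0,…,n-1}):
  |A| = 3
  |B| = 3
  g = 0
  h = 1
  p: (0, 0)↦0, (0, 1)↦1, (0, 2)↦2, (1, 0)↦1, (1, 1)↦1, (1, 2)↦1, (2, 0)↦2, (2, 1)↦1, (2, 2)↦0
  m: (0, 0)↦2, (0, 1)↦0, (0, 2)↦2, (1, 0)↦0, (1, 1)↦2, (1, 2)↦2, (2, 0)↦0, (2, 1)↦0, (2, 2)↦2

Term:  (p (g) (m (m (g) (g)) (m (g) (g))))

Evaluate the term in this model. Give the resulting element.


  g = 0
  g = 0
  g = 0
  (m (g) (g)) = m(0, 0) = 2
  g = 0
  g = 0
  (m (g) (g)) = m(0, 0) = 2
  (m (m (g) (g)) (m (g) (g))) = m(2, 2) = 2
  (p (g) (m (m (g) (g)) (m (g) (g)))) = p(0, 2) = 2

value = 2


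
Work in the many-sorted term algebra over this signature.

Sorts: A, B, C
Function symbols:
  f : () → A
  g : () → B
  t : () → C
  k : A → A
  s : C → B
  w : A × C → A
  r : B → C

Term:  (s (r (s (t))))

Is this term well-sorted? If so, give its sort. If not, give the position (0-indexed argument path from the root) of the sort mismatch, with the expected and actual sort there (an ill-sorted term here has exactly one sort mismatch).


      (t) : C
    (s (t)) : B
  (r (s (t))) : C
(s (r (s (t)))) : B

well-sorted; sort = B


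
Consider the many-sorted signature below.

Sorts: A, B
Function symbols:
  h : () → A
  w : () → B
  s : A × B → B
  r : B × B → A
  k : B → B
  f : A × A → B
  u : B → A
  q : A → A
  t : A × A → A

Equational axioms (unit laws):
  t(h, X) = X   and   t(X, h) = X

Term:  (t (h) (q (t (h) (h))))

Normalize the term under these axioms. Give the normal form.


1. (t (h) (q (t (h) (h))))  →  (q (t (h) (h)))
2. (q (t (h) (h)))  →  (q (h))

normal form = (q (h))


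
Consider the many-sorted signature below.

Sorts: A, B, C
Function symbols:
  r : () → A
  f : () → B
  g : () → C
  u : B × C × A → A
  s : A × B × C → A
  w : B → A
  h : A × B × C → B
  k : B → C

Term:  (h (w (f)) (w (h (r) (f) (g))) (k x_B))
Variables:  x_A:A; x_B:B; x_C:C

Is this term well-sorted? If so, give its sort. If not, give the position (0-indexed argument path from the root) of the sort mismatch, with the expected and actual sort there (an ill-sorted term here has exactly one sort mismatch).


ill-sorted at position [1]: expected B, got A

    (f) : B
  (w (f)) : A
      (r) : A
      (f) : B
      (g) : C
    (h (r) (f) (g)) : B
  (w (h (r) (f) (g))) : A
    x_B : B
  (k x_B) : C
(h (w (f)) (w (h (r) (f) (g))) (k x_B)) : ✗ arg 1 at [1] has sort A, expected B


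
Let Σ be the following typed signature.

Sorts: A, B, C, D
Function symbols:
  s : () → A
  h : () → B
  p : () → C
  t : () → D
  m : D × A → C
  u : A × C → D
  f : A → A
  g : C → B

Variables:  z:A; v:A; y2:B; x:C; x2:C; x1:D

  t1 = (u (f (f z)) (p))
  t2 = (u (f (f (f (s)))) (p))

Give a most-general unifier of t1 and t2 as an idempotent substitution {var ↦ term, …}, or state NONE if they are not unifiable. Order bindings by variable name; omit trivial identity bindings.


{z ↦ (f (s))}


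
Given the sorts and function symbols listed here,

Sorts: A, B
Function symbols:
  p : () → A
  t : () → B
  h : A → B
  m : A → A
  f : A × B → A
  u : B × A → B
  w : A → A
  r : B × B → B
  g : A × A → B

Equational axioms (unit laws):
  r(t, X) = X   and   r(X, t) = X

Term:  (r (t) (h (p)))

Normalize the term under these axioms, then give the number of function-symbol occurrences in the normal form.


1. (r (t) (h (p)))  →  (h (p))
normal form: (h (p))

size = 2


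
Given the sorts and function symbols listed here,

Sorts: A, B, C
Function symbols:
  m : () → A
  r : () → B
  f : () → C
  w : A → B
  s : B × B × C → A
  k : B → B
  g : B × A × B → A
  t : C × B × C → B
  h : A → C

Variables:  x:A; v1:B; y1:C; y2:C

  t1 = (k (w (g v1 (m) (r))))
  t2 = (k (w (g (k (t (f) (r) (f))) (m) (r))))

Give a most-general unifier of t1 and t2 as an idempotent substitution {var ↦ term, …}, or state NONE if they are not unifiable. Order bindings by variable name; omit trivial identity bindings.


{v1 ↦ (k (t (f) (r) (f)))}


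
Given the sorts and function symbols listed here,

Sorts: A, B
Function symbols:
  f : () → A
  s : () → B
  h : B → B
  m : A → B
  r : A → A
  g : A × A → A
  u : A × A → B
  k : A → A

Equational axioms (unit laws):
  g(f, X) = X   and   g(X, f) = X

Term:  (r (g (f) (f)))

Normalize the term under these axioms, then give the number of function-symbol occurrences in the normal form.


size = 2

1. (r (g (f) (f)))  →  (r (f))
normal form: (r (f))


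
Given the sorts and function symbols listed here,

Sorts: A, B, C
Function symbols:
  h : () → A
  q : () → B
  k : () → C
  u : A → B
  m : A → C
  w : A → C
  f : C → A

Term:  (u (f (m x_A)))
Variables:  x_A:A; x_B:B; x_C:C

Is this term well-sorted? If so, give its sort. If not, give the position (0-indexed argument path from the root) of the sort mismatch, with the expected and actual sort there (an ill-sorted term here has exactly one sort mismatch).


      x_A : A
    (m x_A) : C
  (f (m x_A)) : A
(u (f (m x_A))) : B

well-sorted; sort = B


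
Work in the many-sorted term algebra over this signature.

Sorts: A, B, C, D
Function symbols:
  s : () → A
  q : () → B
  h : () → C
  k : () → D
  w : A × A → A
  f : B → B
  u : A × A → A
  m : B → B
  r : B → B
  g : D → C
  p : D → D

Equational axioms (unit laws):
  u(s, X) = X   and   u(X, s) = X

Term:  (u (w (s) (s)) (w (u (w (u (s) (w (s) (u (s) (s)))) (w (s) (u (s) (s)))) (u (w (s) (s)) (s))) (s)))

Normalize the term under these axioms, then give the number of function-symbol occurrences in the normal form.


1. (u (w (s) (s)) (w (u (w (u (s) (w (s) (u (s) (s)))) (w (s) (u (s) (s)))) (u (w (s) (s)) (s))) (s)))  →  (u (w (s) (s)) (w (u (w (w (s) (u (s) (s))) (w (s) (u (s) (s)))) (u (w (s) (s)) (s))) (s)))
2. (u (w (s) (s)) (w (u (w (w (s) (u (s) (s))) (w (s) (u (s) (s)))) (u (w (s) (s)) (s))) (s)))  →  (u (w (s) (s)) (w (u (w (w (s) (s)) (w (s) (u (s) (s)))) (u (w (s) (s)) (s))) (s)))
3. (u (w (s) (s)) (w (u (w (w (s) (s)) (w (s) (u (s) (s)))) (u (w (s) (s)) (s))) (s)))  →  (u (w (s) (s)) (w (u (w (w (s) (s)) (w (s) (s))) (u (w (s) (s)) (s))) (s)))
4. (u (w (s) (s)) (w (u (w (w (s) (s)) (w (s) (s))) (u (w (s) (s)) (s))) (s)))  →  (u (w (s) (s)) (w (u (w (w (s) (s)) (w (s) (s))) (w (s) (s))) (s)))
normal form: (u (w (s) (s)) (w (u (w (w (s) (s)) (w (s) (s))) (w (s) (s))) (s)))

size = 17


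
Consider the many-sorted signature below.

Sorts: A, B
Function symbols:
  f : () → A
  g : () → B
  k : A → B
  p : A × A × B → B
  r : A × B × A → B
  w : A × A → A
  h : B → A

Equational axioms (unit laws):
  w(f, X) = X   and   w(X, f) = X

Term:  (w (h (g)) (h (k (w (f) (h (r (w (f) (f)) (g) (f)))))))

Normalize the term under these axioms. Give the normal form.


1. (w (h (g)) (h (k (w (f) (h (r (w (f) (f)) (g) (f)))))))  →  (w (h (g)) (h (k (h (r (w (f) (f)) (g) (f))))))
2. (w (h (g)) (h (k (h (r (w (f) (f)) (g) (f))))))  →  (w (h (g)) (h (k (h (r (f) (g) (f))))))

normal form = (w (h (g)) (h (k (h (r (f) (g) (f))))))


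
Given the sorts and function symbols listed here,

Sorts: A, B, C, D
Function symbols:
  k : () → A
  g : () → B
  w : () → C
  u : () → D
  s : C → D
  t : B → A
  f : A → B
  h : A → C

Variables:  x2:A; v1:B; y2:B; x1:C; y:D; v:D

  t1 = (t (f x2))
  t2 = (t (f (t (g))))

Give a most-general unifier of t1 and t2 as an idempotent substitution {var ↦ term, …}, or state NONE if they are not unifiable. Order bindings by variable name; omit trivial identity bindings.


{x2 ↦ (t (g))}


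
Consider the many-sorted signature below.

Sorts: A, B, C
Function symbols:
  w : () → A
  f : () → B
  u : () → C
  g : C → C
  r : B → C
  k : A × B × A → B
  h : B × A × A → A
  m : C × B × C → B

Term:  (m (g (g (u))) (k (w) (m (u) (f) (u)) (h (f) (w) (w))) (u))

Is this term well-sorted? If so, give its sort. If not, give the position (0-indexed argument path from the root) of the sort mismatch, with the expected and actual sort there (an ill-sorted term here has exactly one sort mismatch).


      (u) : C
    (g (u)) : C
  (g (g (u))) : C
    (w) : A
      (u) : C
      (f) : B
      (u) : C
    (m (u) (f) (u)) : B
      (f) : B
      (w) : A
      (w) : A
    (h (f) (w) (w)) : A
  (k (w) (m (u) (f) (u)) (h (f) (w) (w))) : B
  (u) : C
(m (g (g (u))) (k (w) (m (u) (f) (u)) (h (f) (w) (w))) (u)) : B

well-sorted; sort = B


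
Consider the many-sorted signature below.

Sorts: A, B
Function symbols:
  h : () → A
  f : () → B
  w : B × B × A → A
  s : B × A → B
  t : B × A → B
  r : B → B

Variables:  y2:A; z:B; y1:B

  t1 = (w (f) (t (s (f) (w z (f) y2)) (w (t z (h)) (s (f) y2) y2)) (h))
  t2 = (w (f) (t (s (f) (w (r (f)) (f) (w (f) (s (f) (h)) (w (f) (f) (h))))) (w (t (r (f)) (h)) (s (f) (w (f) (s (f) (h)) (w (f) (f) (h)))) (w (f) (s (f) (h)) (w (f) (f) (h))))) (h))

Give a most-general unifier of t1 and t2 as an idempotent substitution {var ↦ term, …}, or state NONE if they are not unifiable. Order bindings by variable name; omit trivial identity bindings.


{y2 ↦ (w (f) (s (f) (h)) (w (f) (f) (h))), z ↦ (r (f))}


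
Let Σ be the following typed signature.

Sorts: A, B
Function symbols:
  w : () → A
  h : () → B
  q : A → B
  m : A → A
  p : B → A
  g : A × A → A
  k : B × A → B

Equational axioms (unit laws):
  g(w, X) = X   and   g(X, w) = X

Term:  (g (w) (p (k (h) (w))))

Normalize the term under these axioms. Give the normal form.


normal form = (p (k (h) (w)))

1. (g (w) (p (k (h) (w))))  →  (p (k (h) (w)))


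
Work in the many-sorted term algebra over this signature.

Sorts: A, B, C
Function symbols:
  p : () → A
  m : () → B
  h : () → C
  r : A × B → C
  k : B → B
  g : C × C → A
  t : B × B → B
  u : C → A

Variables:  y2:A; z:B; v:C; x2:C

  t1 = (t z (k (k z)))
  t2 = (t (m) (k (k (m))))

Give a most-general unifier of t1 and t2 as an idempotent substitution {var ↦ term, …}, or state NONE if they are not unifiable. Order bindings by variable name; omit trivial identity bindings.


{z ↦ (m)}


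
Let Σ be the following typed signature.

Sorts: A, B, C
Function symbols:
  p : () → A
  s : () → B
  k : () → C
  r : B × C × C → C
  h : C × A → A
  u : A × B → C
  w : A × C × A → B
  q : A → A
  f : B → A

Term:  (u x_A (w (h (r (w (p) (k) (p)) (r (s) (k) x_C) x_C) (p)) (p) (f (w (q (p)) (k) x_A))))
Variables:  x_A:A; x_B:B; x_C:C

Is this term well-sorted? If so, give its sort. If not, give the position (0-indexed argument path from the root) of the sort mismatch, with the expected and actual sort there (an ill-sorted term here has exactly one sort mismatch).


  x_A : A
          (p) : A
          (k) : C
          (p) : A
        (w (p) (k) (p)) : B
          (s) : B
          (k) : C
          x_C : C
        (r (s) (k) x_C) : C
        x_C : C
      (r (w (p) (k) (p)) (r (s) (k) x_C) x_C) : C
      (p) : A
    (h (r (w (p) (k) (p)) (r (s) (k) x_C) x_C) (p)) : A
    (p) : A
          (p) : A
        (q (p)) : A
        (k) : C
        x_A : A
      (w (q (p)) (k) x_A) : B
    (f (w (q (p)) (k) x_A)) : A
  (w (h (r (w (p) (k) (p)) (r (s) (k) x_C) x_C) (p)) (p) (f (w (q (p)) (k) x_A))) : ✗ arg 1 at [1, 1] has sort A, expected C

ill-sorted at position [1, 1]: expected C, got A


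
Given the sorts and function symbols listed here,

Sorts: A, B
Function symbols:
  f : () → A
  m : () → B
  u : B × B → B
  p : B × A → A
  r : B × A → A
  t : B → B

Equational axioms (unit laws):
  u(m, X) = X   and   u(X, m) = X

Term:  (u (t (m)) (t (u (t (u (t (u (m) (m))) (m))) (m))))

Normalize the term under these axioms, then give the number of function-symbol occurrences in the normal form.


size = 7

1. (u (t (m)) (t (u (t (u (t (u (m) (m))) (m))) (m))))  →  (u (t (m)) (t (t (u (t (u (m) (m))) (m)))))
2. (u (t (m)) (t (t (u (t (u (m) (m))) (m)))))  →  (u (t (m)) (t (t (t (u (m) (m))))))
3. (u (t (m)) (t (t (t (u (m) (m))))))  →  (u (t (m)) (t (t (t (m)))))
normal form: (u (t (m)) (t (t (t (m)))))


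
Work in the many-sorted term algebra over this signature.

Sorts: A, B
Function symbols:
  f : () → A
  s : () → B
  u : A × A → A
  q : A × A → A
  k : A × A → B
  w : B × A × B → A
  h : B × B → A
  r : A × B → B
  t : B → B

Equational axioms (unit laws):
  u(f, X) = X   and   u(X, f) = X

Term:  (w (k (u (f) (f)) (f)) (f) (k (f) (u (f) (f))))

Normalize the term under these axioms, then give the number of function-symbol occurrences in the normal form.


1. (w (k (u (f) (f)) (f)) (f) (k (f) (u (f) (f))))  →  (w (k (f) (f)) (f) (k (f) (u (f) (f))))
2. (w (k (f) (f)) (f) (k (f) (u (f) (f))))  →  (w (k (f) (f)) (f) (k (f) (f)))
normal form: (w (k (f) (f)) (f) (k (f) (f)))

size = 8


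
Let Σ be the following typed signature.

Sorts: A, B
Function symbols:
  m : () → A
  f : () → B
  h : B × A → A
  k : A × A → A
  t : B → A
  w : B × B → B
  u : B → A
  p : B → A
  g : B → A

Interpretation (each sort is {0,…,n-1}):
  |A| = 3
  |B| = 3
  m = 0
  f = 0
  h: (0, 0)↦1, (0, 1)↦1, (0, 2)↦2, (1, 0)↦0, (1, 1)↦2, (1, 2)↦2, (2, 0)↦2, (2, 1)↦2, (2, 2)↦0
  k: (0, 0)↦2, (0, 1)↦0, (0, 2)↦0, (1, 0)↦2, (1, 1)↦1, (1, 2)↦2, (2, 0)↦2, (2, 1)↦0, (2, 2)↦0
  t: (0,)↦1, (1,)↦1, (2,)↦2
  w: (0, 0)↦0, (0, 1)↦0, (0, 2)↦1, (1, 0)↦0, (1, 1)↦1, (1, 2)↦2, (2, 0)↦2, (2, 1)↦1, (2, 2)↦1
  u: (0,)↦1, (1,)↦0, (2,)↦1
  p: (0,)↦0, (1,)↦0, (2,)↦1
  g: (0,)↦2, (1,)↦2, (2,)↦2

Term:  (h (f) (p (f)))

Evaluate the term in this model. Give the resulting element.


value = 1

  f = 0
  f = 0
  (p (f)) = p(0,) = 0
  (h (f) (p (f))) = h(0, 0) = 1


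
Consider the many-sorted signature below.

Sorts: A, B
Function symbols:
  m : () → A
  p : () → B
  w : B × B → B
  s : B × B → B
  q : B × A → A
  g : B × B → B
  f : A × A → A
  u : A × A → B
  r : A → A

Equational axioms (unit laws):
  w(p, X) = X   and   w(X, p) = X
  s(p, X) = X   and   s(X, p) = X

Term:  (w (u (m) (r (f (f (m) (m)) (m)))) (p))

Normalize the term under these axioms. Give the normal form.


1. (w (u (m) (r (f (f (m) (m)) (m)))) (p))  →  (u (m) (r (f (f (m) (m)) (m))))

normal form = (u (m) (r (f (f (m) (m)) (m))))


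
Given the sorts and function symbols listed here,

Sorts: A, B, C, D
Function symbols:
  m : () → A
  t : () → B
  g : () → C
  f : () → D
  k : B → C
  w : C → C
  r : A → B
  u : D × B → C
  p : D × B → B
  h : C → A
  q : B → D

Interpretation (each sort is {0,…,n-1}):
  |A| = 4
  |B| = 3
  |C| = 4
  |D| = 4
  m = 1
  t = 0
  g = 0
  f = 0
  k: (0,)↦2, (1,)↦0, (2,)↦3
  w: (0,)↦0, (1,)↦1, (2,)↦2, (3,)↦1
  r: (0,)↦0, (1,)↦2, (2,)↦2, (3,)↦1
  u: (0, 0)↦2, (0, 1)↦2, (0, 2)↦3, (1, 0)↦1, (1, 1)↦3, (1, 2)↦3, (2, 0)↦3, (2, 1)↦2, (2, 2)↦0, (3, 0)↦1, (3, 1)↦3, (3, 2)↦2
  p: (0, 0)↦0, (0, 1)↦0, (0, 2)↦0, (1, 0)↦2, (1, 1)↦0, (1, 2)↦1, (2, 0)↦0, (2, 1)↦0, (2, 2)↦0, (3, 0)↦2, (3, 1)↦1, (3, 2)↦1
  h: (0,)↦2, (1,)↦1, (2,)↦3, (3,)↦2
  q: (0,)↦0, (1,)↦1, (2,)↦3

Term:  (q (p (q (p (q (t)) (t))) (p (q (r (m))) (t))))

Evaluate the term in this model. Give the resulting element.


value = 0

  t = 0
  (q (t)) = q(0,) = 0
  t = 0
  (p (q (t)) (t)) = p(0, 0) = 0
  (q (p (q (t)) (t))) = q(0,) = 0
  m = 1
  (r (m)) = r(1,) = 2
  (q (r (m))) = q(2,) = 3
  t = 0
  (p (q (r (m))) (t)) = p(3, 0) = 2
  (p (q (p (q (t)) (t))) (p (q (r (m))) (t))) = p(0, 2) = 0
  (q (p (q (p (q (t)) (t))) (p (q (r (m))) (t)))) = q(0,) = 0


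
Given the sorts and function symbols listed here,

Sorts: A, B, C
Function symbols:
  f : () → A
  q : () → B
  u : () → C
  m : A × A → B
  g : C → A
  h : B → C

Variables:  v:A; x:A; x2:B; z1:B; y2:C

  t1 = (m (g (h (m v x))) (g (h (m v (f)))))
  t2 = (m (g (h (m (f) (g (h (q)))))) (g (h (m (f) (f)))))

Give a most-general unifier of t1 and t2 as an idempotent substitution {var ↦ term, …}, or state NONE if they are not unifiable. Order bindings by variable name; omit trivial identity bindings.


{v ↦ (f), x ↦ (g (h (q)))}


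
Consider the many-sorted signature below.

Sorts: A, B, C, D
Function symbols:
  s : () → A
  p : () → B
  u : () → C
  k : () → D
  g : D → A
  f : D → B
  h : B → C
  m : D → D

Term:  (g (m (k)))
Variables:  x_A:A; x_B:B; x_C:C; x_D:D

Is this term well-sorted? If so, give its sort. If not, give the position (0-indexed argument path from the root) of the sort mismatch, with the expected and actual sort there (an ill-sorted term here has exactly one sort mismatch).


    (k) : D
  (m (k)) : D
(g (m (k))) : A

well-sorted; sort = A


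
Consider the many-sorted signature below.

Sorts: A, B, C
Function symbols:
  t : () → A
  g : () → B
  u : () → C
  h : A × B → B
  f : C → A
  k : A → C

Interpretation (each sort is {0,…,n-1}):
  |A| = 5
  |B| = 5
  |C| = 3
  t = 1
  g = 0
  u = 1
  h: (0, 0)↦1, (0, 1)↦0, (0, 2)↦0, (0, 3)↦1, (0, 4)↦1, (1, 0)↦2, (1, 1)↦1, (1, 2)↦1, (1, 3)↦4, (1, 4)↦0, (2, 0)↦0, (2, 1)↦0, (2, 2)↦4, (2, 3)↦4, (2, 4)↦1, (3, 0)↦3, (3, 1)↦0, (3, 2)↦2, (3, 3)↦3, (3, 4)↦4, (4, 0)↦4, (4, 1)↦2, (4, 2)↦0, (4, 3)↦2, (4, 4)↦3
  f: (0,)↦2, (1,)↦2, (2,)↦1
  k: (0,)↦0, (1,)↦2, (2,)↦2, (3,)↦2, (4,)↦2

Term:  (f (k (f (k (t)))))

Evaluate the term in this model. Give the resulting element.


value = 1

  t = 1
  (k (t)) = k(1,) = 2
  (f (k (t))) = f(2,) = 1
  (k (f (k (t)))) = k(1,) = 2
  (f (k (f (k (t))))) = f(2,) = 1


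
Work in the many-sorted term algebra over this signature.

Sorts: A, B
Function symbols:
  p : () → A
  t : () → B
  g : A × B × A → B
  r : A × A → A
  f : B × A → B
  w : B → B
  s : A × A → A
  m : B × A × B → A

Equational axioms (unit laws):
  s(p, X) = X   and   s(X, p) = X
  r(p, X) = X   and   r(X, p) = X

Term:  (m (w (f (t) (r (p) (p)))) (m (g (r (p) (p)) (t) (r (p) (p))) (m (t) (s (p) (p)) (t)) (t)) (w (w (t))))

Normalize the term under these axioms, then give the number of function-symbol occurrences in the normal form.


1. (m (w (f (t) (r (p) (p)))) (m (g (r (p) (p)) (t) (r (p) (p))) (m (t) (s (p) (p)) (t)) (t)) (w (w (t))))  →  (m (w (f (t) (p))) (m (g (r (p) (p)) (t) (r (p) (p))) (m (t) (s (p) (p)) (t)) (t)) (w (w (t))))
2. (m (w (f (t) (p))) (m (g (r (p) (p)) (t) (r (p) (p))) (m (t) (s (p) (p)) (t)) (t)) (w (w (t))))  →  (m (w (f (t) (p))) (m (g (p) (t) (r (p) (p))) (m (t) (s (p) (p)) (t)) (t)) (w (w (t))))
3. (m (w (f (t) (p))) (m (g (p) (t) (r (p) (p))) (m (t) (s (p) (p)) (t)) (t)) (w (w (t))))  →  (m (w (f (t) (p))) (m (g (p) (t) (p)) (m (t) (s (p) (p)) (t)) (t)) (w (w (t))))
4. (m (w (f (t) (p))) (m (g (p) (t) (p)) (m (t) (s (p) (p)) (t)) (t)) (w (w (t))))  →  (m (w (f (t) (p))) (m (g (p) (t) (p)) (m (t) (p) (t)) (t)) (w (w (t))))
normal form: (m (w (f (t) (p))) (m (g (p) (t) (p)) (m (t) (p) (t)) (t)) (w (w (t))))

size = 18


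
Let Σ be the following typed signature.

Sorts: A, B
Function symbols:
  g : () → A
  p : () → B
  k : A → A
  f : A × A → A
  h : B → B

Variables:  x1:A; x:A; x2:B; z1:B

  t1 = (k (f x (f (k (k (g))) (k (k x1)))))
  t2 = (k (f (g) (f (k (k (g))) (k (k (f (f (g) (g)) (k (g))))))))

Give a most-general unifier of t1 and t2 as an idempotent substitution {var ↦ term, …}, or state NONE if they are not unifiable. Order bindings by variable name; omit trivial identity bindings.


{x ↦ (g), x1 ↦ (f (f (g) (g)) (k (g)))}


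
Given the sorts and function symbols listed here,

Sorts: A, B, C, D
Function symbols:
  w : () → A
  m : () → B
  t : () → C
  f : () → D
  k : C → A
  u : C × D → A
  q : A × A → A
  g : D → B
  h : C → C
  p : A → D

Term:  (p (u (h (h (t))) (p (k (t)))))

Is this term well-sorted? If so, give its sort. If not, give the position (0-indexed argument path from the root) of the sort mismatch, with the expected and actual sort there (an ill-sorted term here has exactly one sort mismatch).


        (t) : C
      (h (t)) : C
    (h (h (t))) : C
        (t) : C
      (k (t)) : A
    (p (k (t))) : D
  (u (h (h (t))) (p (k (t)))) : A
(p (u (h (h (t))) (p (k (t))))) : D

well-sorted; sort = D


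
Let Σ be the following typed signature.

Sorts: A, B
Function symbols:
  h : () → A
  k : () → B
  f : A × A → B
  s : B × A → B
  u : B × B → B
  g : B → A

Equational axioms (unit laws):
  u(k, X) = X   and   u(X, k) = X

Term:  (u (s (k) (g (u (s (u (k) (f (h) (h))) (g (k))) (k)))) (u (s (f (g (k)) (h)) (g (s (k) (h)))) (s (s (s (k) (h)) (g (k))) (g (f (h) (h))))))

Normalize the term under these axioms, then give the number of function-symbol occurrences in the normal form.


size = 31

1. (u (s (k) (g (u (s (u (k) (f (h) (h))) (g (k))) (k)))) (u (s (f (g (k)) (h)) (g (s (k) (h)))) (s (s (s (k) (h)) (g (k))) (g (f (h) (h))))))  →  (u (s (k) (g (s (u (k) (f (h) (h))) (g (k))))) (u (s (f (g (k)) (h)) (g (s (k) (h)))) (s (s (s (k) (h)) (g (k))) (g (f (h) (h))))))
2. (u (s (k) (g (s (u (k) (f (h) (h))) (g (k))))) (u (s (f (g (k)) (h)) (g (s (k) (h)))) (s (s (s (k) (h)) (g (k))) (g (f (h) (h))))))  →  (u (s (k) (g (s (f (h) (h)) (g (k))))) (u (s (f (g (k)) (h)) (g (s (k) (h)))) (s (s (s (k) (h)) (g (k))) (g (f (h) (h))))))
normal form: (u (s (k) (g (s (f (h) (h)) (g (k))))) (u (s (f (g (k)) (h)) (g (s (k) (h)))) (s (s (s (k) (h)) (g (k))) (g (f (h) (h))))))


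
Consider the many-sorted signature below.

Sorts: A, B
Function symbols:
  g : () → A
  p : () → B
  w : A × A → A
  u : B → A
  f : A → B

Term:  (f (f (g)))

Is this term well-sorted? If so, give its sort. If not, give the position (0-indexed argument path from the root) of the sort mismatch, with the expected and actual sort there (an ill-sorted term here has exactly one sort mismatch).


    (g) : A
  (f (g)) : B
(f (f (g))) : ✗ arg 0 at [0] has sort B, expected A

ill-sorted at position [0]: expected A, got B


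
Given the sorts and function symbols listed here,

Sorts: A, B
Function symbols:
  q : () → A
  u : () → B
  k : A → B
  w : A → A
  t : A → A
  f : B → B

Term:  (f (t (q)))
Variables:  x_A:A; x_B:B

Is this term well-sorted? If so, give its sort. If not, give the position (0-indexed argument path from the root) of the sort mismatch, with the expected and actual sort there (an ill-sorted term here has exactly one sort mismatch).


    (q) : A
  (t (q)) : A
(f (t (q))) : ✗ arg 0 at [0] has sort A, expected B

ill-sorted at position [0]: expected B, got A


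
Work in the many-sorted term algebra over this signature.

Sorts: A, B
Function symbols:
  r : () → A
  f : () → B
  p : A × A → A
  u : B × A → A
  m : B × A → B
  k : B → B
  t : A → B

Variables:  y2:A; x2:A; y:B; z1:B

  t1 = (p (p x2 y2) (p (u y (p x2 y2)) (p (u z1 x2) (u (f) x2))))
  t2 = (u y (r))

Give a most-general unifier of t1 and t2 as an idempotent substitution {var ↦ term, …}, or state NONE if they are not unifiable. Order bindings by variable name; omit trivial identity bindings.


NONE (not unifiable)

head clash or occurs-check failure — not unifiable


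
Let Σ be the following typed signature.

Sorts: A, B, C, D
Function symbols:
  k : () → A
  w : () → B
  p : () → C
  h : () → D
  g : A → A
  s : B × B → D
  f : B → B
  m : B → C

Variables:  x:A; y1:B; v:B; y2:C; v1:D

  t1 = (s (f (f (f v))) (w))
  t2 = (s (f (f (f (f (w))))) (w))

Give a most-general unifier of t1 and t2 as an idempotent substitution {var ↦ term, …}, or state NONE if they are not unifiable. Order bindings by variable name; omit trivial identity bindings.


{v ↦ (f (w))}


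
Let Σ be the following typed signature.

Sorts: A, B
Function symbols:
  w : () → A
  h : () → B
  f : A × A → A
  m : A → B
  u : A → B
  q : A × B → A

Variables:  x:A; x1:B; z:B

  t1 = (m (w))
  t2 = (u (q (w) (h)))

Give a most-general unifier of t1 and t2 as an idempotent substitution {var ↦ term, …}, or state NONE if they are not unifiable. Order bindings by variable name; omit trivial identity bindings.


NONE (not unifiable)

head clash or occurs-check failure — not unifiable


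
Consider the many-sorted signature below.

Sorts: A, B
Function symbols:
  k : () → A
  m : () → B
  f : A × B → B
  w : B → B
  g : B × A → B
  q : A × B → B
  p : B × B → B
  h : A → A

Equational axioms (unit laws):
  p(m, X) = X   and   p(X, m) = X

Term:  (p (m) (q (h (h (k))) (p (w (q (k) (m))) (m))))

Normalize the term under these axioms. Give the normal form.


1. (p (m) (q (h (h (k))) (p (w (q (k) (m))) (m))))  →  (q (h (h (k))) (p (w (q (k) (m))) (m)))
2. (q (h (h (k))) (p (w (q (k) (m))) (m)))  →  (q (h (h (k))) (w (q (k) (m))))

normal form = (q (h (h (k))) (w (q (k) (m))))


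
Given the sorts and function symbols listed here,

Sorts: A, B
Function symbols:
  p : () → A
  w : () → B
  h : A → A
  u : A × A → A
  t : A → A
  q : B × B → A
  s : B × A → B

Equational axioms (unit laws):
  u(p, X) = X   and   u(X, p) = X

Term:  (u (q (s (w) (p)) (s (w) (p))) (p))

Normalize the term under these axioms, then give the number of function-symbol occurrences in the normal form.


size = 7

1. (u (q (s (w) (p)) (s (w) (p))) (p))  →  (q (s (w) (p)) (s (w) (p)))
normal form: (q (s (w) (p)) (s (w) (p)))


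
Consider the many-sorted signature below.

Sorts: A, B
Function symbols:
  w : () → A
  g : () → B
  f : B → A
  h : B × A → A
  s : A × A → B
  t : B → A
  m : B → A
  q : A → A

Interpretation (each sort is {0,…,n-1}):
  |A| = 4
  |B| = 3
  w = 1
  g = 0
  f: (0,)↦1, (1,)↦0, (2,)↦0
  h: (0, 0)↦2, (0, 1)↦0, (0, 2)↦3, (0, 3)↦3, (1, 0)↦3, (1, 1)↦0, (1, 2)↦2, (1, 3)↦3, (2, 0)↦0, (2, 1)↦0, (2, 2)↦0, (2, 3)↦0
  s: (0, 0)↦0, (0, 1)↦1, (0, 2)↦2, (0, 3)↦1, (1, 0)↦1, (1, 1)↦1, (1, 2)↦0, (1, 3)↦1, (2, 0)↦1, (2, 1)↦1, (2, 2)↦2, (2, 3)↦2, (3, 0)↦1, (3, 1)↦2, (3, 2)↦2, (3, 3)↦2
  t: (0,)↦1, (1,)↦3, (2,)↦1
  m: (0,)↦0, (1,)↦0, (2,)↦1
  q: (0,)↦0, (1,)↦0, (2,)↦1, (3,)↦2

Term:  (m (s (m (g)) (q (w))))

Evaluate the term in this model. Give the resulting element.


value = 0

  g = 0
  (m (g)) = m(0,) = 0
  w = 1
  (q (w)) = q(1,) = 0
  (s (m (g)) (q (w))) = s(0, 0) = 0
  (m (s (m (g)) (q (w)))) = m(0,) = 0


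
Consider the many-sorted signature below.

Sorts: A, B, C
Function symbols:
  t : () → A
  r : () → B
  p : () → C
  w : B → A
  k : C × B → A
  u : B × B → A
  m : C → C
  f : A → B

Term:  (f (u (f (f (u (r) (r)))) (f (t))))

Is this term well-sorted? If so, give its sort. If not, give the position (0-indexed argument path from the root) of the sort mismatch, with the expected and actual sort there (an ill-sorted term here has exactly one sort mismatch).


          (r) : B
          (r) : B
        (u (r) (r)) : A
      (f (u (r) (r))) : B
    (f (f (u (r) (r)))) : ✗ arg 0 at [0, 0, 0] has sort B, expected A
      (t) : A
    (f (t)) : B

ill-sorted at position [0, 0, 0]: expected A, got B


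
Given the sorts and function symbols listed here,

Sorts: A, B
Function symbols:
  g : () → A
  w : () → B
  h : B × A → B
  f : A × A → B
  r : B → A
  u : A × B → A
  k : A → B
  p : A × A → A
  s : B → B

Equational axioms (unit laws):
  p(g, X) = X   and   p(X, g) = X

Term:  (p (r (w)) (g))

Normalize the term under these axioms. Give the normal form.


1. (p (r (w)) (g))  →  (r (w))

normal form = (r (w))


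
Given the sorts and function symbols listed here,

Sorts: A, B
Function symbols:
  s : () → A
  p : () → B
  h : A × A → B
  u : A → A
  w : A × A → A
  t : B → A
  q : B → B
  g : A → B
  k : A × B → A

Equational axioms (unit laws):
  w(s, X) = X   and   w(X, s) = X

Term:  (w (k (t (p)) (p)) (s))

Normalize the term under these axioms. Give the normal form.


normal form = (k (t (p)) (p))

1. (w (k (t (p)) (p)) (s))  →  (k (t (p)) (p))


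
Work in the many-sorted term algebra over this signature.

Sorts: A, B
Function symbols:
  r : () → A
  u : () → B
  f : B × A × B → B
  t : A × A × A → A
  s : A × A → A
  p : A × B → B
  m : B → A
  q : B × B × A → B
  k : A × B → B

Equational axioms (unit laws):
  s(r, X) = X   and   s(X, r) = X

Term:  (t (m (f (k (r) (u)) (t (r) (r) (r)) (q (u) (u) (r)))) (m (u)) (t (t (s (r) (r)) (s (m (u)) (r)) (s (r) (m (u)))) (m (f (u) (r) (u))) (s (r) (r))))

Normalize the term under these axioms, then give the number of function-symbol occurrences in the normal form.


1. (t (m (f (k (r) (u)) (t (r) (r) (r)) (q (u) (u) (r)))) (m (u)) (t (t (s (r) (r)) (s (m (u)) (r)) (s (r) (m (u)))) (m (f (u) (r) (u))) (s (r) (r))))  →  (t (m (f (k (r) (u)) (t (r) (r) (r)) (q (u) (u) (r)))) (m (u)) (t (t (r) (s (m (u)) (r)) (s (r) (m (u)))) (m (f (u) (r) (u))) (s (r) (r))))
2. (t (m (f (k (r) (u)) (t (r) (r) (r)) (q (u) (u) (r)))) (m (u)) (t (t (r) (s (m (u)) (r)) (s (r) (m (u)))) (m (f (u) (r) (u))) (s (r) (r))))  →  (t (m (f (k (r) (u)) (t (r) (r) (r)) (q (u) (u) (r)))) (m (u)) (t (t (r) (m (u)) (s (r) (m (u)))) (m (f (u) (r) (u))) (s (r) (r))))
3. (t (m (f (k (r) (u)) (t (r) (r) (r)) (q (u) (u) (r)))) (m (u)) (t (t (r) (m (u)) (s (r) (m (u)))) (m (f (u) (r) (u))) (s (r) (r))))  →  (t (m (f (k (r) (u)) (t (r) (r) (r)) (q (u) (u) (r)))) (m (u)) (t (t (r) (m (u)) (m (u))) (m (f (u) (r) (u))) (s (r) (r))))
4. (t (m (f (k (r) (u)) (t (r) (r) (r)) (q (u) (u) (r)))) (m (u)) (t (t (r) (m (u)) (m (u))) (m (f (u) (r) (u))) (s (r) (r))))  →  (t (m (f (k (r) (u)) (t (r) (r) (r)) (q (u) (u) (r)))) (m (u)) (t (t (r) (m (u)) (m (u))) (m (f (u) (r) (u))) (r)))
normal form: (t (m (f (k (r) (u)) (t (r) (r) (r)) (q (u) (u) (r)))) (m (u)) (t (t (r) (m (u)) (m (u))) (m (f (u) (r) (u))) (r)))

size = 29


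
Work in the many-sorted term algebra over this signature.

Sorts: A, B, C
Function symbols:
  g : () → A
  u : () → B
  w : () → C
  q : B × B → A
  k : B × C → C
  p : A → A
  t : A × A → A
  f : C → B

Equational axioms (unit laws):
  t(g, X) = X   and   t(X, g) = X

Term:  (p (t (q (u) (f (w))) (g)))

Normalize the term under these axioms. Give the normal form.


1. (p (t (q (u) (f (w))) (g)))  →  (p (q (u) (f (w))))

normal form = (p (q (u) (f (w))))


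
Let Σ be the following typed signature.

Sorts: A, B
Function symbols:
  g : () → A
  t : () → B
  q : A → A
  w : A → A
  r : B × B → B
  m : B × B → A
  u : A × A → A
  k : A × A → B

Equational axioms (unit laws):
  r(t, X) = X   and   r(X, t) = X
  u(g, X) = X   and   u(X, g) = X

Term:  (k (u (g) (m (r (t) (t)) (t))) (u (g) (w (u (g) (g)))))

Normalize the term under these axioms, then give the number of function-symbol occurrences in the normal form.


size = 6

1. (k (u (g) (m (r (t) (t)) (t))) (u (g) (w (u (g) (g)))))  →  (k (m (r (t) (t)) (t)) (u (g) (w (u (g) (g)))))
2. (k (m (r (t) (t)) (t)) (u (g) (w (u (g) (g)))))  →  (k (m (t) (t)) (u (g) (w (u (g) (g)))))
3. (k (m (t) (t)) (u (g) (w (u (g) (g)))))  →  (k (m (t) (t)) (w (u (g) (g))))
4. (k (m (t) (t)) (w (u (g) (g))))  →  (k (m (t) (t)) (w (g)))
normal form: (k (m (t) (t)) (w (g)))


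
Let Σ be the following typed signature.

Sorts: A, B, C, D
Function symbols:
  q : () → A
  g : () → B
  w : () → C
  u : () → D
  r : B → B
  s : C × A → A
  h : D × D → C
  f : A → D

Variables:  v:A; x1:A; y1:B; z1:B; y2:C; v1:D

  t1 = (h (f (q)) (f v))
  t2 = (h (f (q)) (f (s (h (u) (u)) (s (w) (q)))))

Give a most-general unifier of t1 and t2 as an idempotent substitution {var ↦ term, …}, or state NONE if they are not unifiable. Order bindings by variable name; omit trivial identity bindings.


{v ↦ (s (h (u) (u)) (s (w) (q)))}


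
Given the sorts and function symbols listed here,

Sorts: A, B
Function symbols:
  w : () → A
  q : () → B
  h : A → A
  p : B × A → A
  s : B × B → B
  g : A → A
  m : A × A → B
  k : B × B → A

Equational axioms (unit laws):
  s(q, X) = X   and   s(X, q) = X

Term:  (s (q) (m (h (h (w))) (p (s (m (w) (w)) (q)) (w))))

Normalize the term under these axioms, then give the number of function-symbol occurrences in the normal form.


1. (s (q) (m (h (h (w))) (p (s (m (w) (w)) (q)) (w))))  →  (m (h (h (w))) (p (s (m (w) (w)) (q)) (w)))
2. (m (h (h (w))) (p (s (m (w) (w)) (q)) (w)))  →  (m (h (h (w))) (p (m (w) (w)) (w)))
normal form: (m (h (h (w))) (p (m (w) (w)) (w)))

size = 9


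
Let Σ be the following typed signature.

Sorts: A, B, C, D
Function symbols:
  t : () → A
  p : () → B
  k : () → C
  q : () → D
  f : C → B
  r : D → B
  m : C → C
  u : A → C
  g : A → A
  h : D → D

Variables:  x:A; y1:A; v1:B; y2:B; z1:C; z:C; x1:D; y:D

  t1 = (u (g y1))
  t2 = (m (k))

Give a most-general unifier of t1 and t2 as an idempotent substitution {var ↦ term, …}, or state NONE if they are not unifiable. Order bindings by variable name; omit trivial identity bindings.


NONE (not unifiable)

head clash or occurs-check failure — not unifiable


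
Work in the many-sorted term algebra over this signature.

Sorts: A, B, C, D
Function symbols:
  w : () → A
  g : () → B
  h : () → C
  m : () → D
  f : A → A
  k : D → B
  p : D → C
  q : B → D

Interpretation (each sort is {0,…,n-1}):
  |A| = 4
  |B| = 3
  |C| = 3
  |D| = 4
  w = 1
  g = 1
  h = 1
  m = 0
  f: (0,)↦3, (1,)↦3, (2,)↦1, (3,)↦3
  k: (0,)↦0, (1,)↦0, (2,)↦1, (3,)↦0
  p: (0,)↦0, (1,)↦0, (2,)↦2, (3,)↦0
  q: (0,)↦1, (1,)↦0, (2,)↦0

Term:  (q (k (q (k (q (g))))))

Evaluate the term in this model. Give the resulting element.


value = 1

  g = 1
  (q (g)) = q(1,) = 0
  (k (q (g))) = k(0,) = 0
  (q (k (q (g)))) = q(0,) = 1
  (k (q (k (q (g))))) = k(1,) = 0
  (q (k (q (k (q (g)))))) = q(0,) = 1


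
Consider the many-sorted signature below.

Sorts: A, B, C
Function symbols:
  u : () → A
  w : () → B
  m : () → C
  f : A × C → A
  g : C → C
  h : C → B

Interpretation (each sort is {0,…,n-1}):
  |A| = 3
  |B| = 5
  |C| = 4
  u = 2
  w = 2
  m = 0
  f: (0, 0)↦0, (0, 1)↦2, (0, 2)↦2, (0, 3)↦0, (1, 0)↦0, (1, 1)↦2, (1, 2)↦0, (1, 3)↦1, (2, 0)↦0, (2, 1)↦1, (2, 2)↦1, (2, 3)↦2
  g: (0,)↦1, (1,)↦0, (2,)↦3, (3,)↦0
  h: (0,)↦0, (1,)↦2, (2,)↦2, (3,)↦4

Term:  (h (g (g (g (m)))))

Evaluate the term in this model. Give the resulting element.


value = 2

  m = 0
  (g (m)) = g(0,) = 1
  (g (g (m))) = g(1,) = 0
  (g (g (g (m)))) = g(0,) = 1
  (h (g (g (g (m))))) = h(1,) = 2


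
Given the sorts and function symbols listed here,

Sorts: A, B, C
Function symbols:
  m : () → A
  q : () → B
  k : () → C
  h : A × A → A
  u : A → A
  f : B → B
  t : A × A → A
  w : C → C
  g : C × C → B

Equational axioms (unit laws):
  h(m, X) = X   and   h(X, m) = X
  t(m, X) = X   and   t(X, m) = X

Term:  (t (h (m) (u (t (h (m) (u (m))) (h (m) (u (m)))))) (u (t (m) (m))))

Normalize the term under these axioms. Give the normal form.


normal form = (t (u (t (u (m)) (u (m)))) (u (m)))

1. (t (h (m) (u (t (h (m) (u (m))) (h (m) (u (m)))))) (u (t (m) (m))))  →  (t (u (t (h (m) (u (m))) (h (m) (u (m))))) (u (t (m) (m))))
2. (t (u (t (h (m) (u (m))) (h (m) (u (m))))) (u (t (m) (m))))  →  (t (u (t (u (m)) (h (m) (u (m))))) (u (t (m) (m))))
3. (t (u (t (u (m)) (h (m) (u (m))))) (u (t (m) (m))))  →  (t (u (t (u (m)) (u (m)))) (u (t (m) (m))))
4. (t (u (t (u (m)) (u (m)))) (u (t (m) (m))))  →  (t (u (t (u (m)) (u (m)))) (u (m)))


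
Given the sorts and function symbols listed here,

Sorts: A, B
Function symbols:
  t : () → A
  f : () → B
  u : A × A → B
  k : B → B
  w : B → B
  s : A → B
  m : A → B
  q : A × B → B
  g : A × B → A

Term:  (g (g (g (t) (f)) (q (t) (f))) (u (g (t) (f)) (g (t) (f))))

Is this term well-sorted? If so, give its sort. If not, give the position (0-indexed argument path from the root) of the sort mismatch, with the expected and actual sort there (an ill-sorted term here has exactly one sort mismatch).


      (t) : A
      (f) : B
    (g (t) (f)) : A
      (t) : A
      (f) : B
    (q (t) (f)) : B
  (g (g (t) (f)) (q (t) (f))) : A
      (t) : A
      (f) : B
    (g (t) (f)) : A
      (t) : A
      (f) : B
    (g (t) (f)) : A
  (u (g (t) (f)) (g (t) (f))) : B
(g (g (g (t) (f)) (q (t) (f))) (u (g (t) (f)) (g (t) (f)))) : A

well-sorted; sort = A
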